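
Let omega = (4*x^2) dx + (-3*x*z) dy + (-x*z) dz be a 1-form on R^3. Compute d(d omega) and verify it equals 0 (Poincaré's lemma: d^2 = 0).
d(d omega) = 0

Step 1: d omega = sum_{i<j} (∂f_j/∂x_i - ∂f_i/∂x_j) dx_i ∧ dx_j:
  coeff of dx ∧ dy: -3*z
  coeff of dx ∧ dz: -z
  coeff of dy ∧ dz: 3*x
Step 2: Apply d again to each 2-form coefficient. The only possible 3-form in R^3 is dx ∧ dy ∧ dz, with coefficient
  ∂(coeff of dy∧dz)/∂x - ∂(coeff of dx∧dz)/∂y + ∂(coeff of dx∧dy)/∂z
  = ∂/∂x (3*x) - ∂/∂y (-z) + ∂/∂z (-3*z).
Each of these terms simplifies to sums of mixed partials that cancel in pairs. The result is 0 (by equality of mixed partials for smooth functions — Schwarz / Clairaut).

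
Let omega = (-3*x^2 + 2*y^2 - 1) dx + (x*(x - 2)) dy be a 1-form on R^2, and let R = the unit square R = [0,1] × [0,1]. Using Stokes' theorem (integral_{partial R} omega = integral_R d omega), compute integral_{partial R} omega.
integral_(partial R) omega = -3

Stokes: integral_partial_R omega = integral_R d omega with d omega = (∂Q/∂x - ∂P/∂y) dx ∧ dy.
  ∂Q/∂x = 2*x - 2
  ∂P/∂y = 4*y
  integrand = ∂Q/∂x - ∂P/∂y = 2*x - 4*y - 2.
Integrating over R: integral_0^1 integral_0^1 (2*x - 4*y - 2) dx dy = -3.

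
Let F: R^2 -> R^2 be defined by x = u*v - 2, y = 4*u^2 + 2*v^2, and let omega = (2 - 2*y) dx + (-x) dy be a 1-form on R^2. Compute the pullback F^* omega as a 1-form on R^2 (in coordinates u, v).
F^* omega = (-16*u^2*v + 16*u - 4*v^3 + 2*v) du + (-8*u^3 - 8*u*v^2 + 2*u + 8*v) dv

Using F^*(f dg) = (f ∘ F) d(g ∘ F), substitute each coordinate x_i by F_i(u, v) in f_i, and replace dx_i by d F_i = (∂F_i/∂u) du + (∂F_i/∂v) dv.
  For the x component: f_1(F) = -8*u^2 - 4*v^2 + 2; d F_1 = (v) du + (u) dv
  For the y component: f_2(F) = -u*v + 2; d F_2 = (8*u) du + (4*v) dv
Combining and collecting du, dv coefficients:
  coeff of du: -16*u^2*v + 16*u - 4*v^3 + 2*v
  coeff of dv: -8*u^3 - 8*u*v^2 + 2*u + 8*v
F^* omega = (-16*u^2*v + 16*u - 4*v^3 + 2*v) du + (-8*u^3 - 8*u*v^2 + 2*u + 8*v) dv.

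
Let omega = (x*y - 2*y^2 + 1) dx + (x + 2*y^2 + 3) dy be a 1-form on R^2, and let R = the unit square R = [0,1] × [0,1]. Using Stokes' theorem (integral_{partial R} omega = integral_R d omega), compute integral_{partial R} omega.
integral_(partial R) omega = 5/2

Stokes: integral_partial_R omega = integral_R d omega with d omega = (∂Q/∂x - ∂P/∂y) dx ∧ dy.
  ∂Q/∂x = 1
  ∂P/∂y = x - 4*y
  integrand = ∂Q/∂x - ∂P/∂y = -x + 4*y + 1.
Integrating over R: integral_0^1 integral_0^1 (-x + 4*y + 1) dx dy = 5/2.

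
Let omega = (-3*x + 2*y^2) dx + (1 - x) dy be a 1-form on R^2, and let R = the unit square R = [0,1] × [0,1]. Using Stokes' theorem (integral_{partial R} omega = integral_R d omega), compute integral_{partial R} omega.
integral_(partial R) omega = -3

Stokes: integral_partial_R omega = integral_R d omega with d omega = (∂Q/∂x - ∂P/∂y) dx ∧ dy.
  ∂Q/∂x = -1
  ∂P/∂y = 4*y
  integrand = ∂Q/∂x - ∂P/∂y = -4*y - 1.
Integrating over R: integral_0^1 integral_0^1 (-4*y - 1) dx dy = -3.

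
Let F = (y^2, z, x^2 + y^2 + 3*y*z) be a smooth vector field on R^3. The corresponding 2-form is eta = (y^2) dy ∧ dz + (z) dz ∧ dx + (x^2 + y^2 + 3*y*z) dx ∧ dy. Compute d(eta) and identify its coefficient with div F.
d(eta) = (3*y) dx ∧ dy ∧ dz; div F = 3*y

For a 2-form in R^3 of the form above, applying d gives a 3-form with coefficient ∂P/∂x + ∂Q/∂y + ∂R/∂z:
  ∂P/∂x = 0
  ∂Q/∂y = 0
  ∂R/∂z = 3*y
Sum = 3*y, which is exactly div F.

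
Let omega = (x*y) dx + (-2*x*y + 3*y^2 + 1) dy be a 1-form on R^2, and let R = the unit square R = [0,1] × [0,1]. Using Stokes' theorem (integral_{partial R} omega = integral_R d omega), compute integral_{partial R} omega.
integral_(partial R) omega = -3/2

Stokes: integral_partial_R omega = integral_R d omega with d omega = (∂Q/∂x - ∂P/∂y) dx ∧ dy.
  ∂Q/∂x = -2*y
  ∂P/∂y = x
  integrand = ∂Q/∂x - ∂P/∂y = -x - 2*y.
Integrating over R: integral_0^1 integral_0^1 (-x - 2*y) dx dy = -3/2.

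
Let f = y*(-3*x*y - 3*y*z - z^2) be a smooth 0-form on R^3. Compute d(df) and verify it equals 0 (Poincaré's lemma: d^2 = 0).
d(df) = 0

Step 1: df = sum_i (∂f/∂x_i) dx_i = (-3*y^2) dx + (-6*x*y - 6*y*z - z^2) dy + (y*(-3*y - 2*z)) dz.
Step 2: Apply d again. Using the 1-form formula, the coefficient of dx ∧ dy in d(df) is ∂^2 f/∂x ∂y - ∂^2 f/∂y ∂x = (-6*y) - (-6*y) = 0 (equality of mixed partials for smooth f).
Similarly for dx ∧ dz and dy ∧ dz — all coefficients vanish. So d(df) = 0.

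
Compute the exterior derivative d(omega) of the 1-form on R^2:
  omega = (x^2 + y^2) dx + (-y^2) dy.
d(omega) = (-2*y) dx ∧ dy

For a 1-form omega = sum_i f_i dx_i, the exterior derivative is
  d(omega) = sum_{i < j} (∂f_j/∂x_i - ∂f_i/∂x_j) dx_i ∧ dx_j.
  coefficient of dx ∧ dy: ∂f_2/∂x - ∂f_1/∂y = ∂(-y^2)/∂x - ∂(x^2 + y^2)/∂y = -2*y
Assembling: d(omega) = (-2*y) dx ∧ dy.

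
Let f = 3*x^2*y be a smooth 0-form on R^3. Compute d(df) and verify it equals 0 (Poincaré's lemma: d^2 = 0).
d(df) = 0

Step 1: df = sum_i (∂f/∂x_i) dx_i = (6*x*y) dx + (3*x^2) dy + (0) dz.
Step 2: Apply d again. Using the 1-form formula, the coefficient of dx ∧ dy in d(df) is ∂^2 f/∂x ∂y - ∂^2 f/∂y ∂x = (6*x) - (6*x) = 0 (equality of mixed partials for smooth f).
Similarly for dx ∧ dz and dy ∧ dz — all coefficients vanish. So d(df) = 0.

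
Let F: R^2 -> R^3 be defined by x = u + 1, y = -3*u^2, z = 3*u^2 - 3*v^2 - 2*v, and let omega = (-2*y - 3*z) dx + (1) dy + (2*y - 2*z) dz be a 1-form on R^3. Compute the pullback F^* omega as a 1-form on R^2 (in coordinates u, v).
F^* omega = (-72*u^3 - 3*u^2 + 36*u*v^2 + 24*u*v - 6*u + 9*v^2 + 6*v) du + (72*u^2*v + 24*u^2 - 36*v^3 - 36*v^2 - 8*v) dv

Using F^*(f dg) = (f ∘ F) d(g ∘ F), substitute each coordinate x_i by F_i(u, v) in f_i, and replace dx_i by d F_i = (∂F_i/∂u) du + (∂F_i/∂v) dv.
  For the x component: f_1(F) = -3*u^2 + 9*v^2 + 6*v; d F_1 = (1) du + (0) dv
  For the y component: f_2(F) = 1; d F_2 = (-6*u) du + (0) dv
  For the z component: f_3(F) = -12*u^2 + 6*v^2 + 4*v; d F_3 = (6*u) du + (-6*v - 2) dv
Combining and collecting du, dv coefficients:
  coeff of du: -72*u^3 - 3*u^2 + 36*u*v^2 + 24*u*v - 6*u + 9*v^2 + 6*v
  coeff of dv: 72*u^2*v + 24*u^2 - 36*v^3 - 36*v^2 - 8*v
F^* omega = (-72*u^3 - 3*u^2 + 36*u*v^2 + 24*u*v - 6*u + 9*v^2 + 6*v) du + (72*u^2*v + 24*u^2 - 36*v^3 - 36*v^2 - 8*v) dv.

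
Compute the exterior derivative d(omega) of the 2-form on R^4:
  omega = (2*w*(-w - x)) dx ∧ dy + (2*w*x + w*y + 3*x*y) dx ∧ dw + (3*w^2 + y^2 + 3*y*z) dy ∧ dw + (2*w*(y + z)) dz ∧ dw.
d(omega) = (-5*w - 5*x) dx ∧ dy ∧ dw + (2*w - 3*y) dy ∧ dz ∧ dw

For a 2-form omega = sum_{i<j} g_{ij} dx_i ∧ dx_j, the exterior derivative is
  d(omega) = sum_{i<j} d(g_{ij}) ∧ dx_i ∧ dx_j = sum_{i<j, k} (∂g_{ij}/∂x_k) dx_k ∧ dx_i ∧ dx_j.
Expand each term, using dx_k ∧ dx_i ∧ dx_j = sgn(permutation) dx_{(a)} ∧ dx_{(b)} ∧ dx_{(c)} with (a < b < c) sorted:
  d(2*w*(-w - x)) includes (∂/∂w)(2*w*(-w - x)) dw = (-4*w - 2*x) dw, which multiplied by dx ∧ dy gives (-4*w - 2*x) dx ∧ dy ∧ dw
  d(2*w*x + w*y + 3*x*y) includes (∂/∂y)(2*w*x + w*y + 3*x*y) dy = (w + 3*x) dy, which multiplied by dx ∧ dw gives (-w - 3*x) dx ∧ dy ∧ dw
  d(3*w^2 + y^2 + 3*y*z) includes (∂/∂z)(3*w^2 + y^2 + 3*y*z) dz = (3*y) dz, which multiplied by dy ∧ dw gives (-3*y) dy ∧ dz ∧ dw
  d(2*w*(y + z)) includes (∂/∂y)(2*w*(y + z)) dy = (2*w) dy, which multiplied by dz ∧ dw gives (2*w) dy ∧ dz ∧ dw
Collecting like 3-forms: d(omega) = (-5*w - 5*x) dx ∧ dy ∧ dw + (2*w - 3*y) dy ∧ dz ∧ dw.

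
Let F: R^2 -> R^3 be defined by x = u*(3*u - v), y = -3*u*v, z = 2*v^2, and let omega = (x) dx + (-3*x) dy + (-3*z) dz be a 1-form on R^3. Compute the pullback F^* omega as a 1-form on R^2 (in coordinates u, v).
F^* omega = (2*u*(9*u^2 + 9*u*v - 4*v^2)) du + (24*u^3 - 8*u^2*v - 24*v^3) dv

Using F^*(f dg) = (f ∘ F) d(g ∘ F), substitute each coordinate x_i by F_i(u, v) in f_i, and replace dx_i by d F_i = (∂F_i/∂u) du + (∂F_i/∂v) dv.
  For the x component: f_1(F) = u*(3*u - v); d F_1 = (6*u - v) du + (-u) dv
  For the y component: f_2(F) = 3*u*(-3*u + v); d F_2 = (-3*v) du + (-3*u) dv
  For the z component: f_3(F) = -6*v^2; d F_3 = (0) du + (4*v) dv
Combining and collecting du, dv coefficients:
  coeff of du: 2*u*(9*u^2 + 9*u*v - 4*v^2)
  coeff of dv: 24*u^3 - 8*u^2*v - 24*v^3
F^* omega = (2*u*(9*u^2 + 9*u*v - 4*v^2)) du + (24*u^3 - 8*u^2*v - 24*v^3) dv.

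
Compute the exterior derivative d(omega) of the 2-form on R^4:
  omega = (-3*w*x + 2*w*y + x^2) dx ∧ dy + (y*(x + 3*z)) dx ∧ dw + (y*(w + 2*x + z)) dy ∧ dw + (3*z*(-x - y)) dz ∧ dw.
d(omega) = (-4*x + 4*y - 3*z) dx ∧ dy ∧ dw + (-3*y - 3*z) dx ∧ dz ∧ dw + (-y - 3*z) dy ∧ dz ∧ dw

For a 2-form omega = sum_{i<j} g_{ij} dx_i ∧ dx_j, the exterior derivative is
  d(omega) = sum_{i<j} d(g_{ij}) ∧ dx_i ∧ dx_j = sum_{i<j, k} (∂g_{ij}/∂x_k) dx_k ∧ dx_i ∧ dx_j.
Expand each term, using dx_k ∧ dx_i ∧ dx_j = sgn(permutation) dx_{(a)} ∧ dx_{(b)} ∧ dx_{(c)} with (a < b < c) sorted:
  d(-3*w*x + 2*w*y + x^2) includes (∂/∂w)(-3*w*x + 2*w*y + x^2) dw = (-3*x + 2*y) dw, which multiplied by dx ∧ dy gives (-3*x + 2*y) dx ∧ dy ∧ dw
  d(y*(x + 3*z)) includes (∂/∂y)(y*(x + 3*z)) dy = (x + 3*z) dy, which multiplied by dx ∧ dw gives (-x - 3*z) dx ∧ dy ∧ dw
  d(y*(x + 3*z)) includes (∂/∂z)(y*(x + 3*z)) dz = (3*y) dz, which multiplied by dx ∧ dw gives (-3*y) dx ∧ dz ∧ dw
  d(y*(w + 2*x + z)) includes (∂/∂x)(y*(w + 2*x + z)) dx = (2*y) dx, which multiplied by dy ∧ dw gives (2*y) dx ∧ dy ∧ dw
  d(y*(w + 2*x + z)) includes (∂/∂z)(y*(w + 2*x + z)) dz = (y) dz, which multiplied by dy ∧ dw gives (-y) dy ∧ dz ∧ dw
  d(3*z*(-x - y)) includes (∂/∂x)(3*z*(-x - y)) dx = (-3*z) dx, which multiplied by dz ∧ dw gives (-3*z) dx ∧ dz ∧ dw
  d(3*z*(-x - y)) includes (∂/∂y)(3*z*(-x - y)) dy = (-3*z) dy, which multiplied by dz ∧ dw gives (-3*z) dy ∧ dz ∧ dw
Collecting like 3-forms: d(omega) = (-4*x + 4*y - 3*z) dx ∧ dy ∧ dw + (-3*y - 3*z) dx ∧ dz ∧ dw + (-y - 3*z) dy ∧ dz ∧ dw.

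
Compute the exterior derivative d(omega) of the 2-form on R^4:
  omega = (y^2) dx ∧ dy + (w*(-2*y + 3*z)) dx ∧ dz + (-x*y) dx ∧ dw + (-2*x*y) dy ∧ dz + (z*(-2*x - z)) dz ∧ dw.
d(omega) = (2*w - 2*y) dx ∧ dy ∧ dz + (-2*y + z) dx ∧ dz ∧ dw + (x) dx ∧ dy ∧ dw

For a 2-form omega = sum_{i<j} g_{ij} dx_i ∧ dx_j, the exterior derivative is
  d(omega) = sum_{i<j} d(g_{ij}) ∧ dx_i ∧ dx_j = sum_{i<j, k} (∂g_{ij}/∂x_k) dx_k ∧ dx_i ∧ dx_j.
Expand each term, using dx_k ∧ dx_i ∧ dx_j = sgn(permutation) dx_{(a)} ∧ dx_{(b)} ∧ dx_{(c)} with (a < b < c) sorted:
  d(w*(-2*y + 3*z)) includes (∂/∂y)(w*(-2*y + 3*z)) dy = (-2*w) dy, which multiplied by dx ∧ dz gives (2*w) dx ∧ dy ∧ dz
  d(w*(-2*y + 3*z)) includes (∂/∂w)(w*(-2*y + 3*z)) dw = (-2*y + 3*z) dw, which multiplied by dx ∧ dz gives (-2*y + 3*z) dx ∧ dz ∧ dw
  d(-x*y) includes (∂/∂y)(-x*y) dy = (-x) dy, which multiplied by dx ∧ dw gives (x) dx ∧ dy ∧ dw
  d(-2*x*y) includes (∂/∂x)(-2*x*y) dx = (-2*y) dx, which multiplied by dy ∧ dz gives (-2*y) dx ∧ dy ∧ dz
  d(z*(-2*x - z)) includes (∂/∂x)(z*(-2*x - z)) dx = (-2*z) dx, which multiplied by dz ∧ dw gives (-2*z) dx ∧ dz ∧ dw
Collecting like 3-forms: d(omega) = (2*w - 2*y) dx ∧ dy ∧ dz + (-2*y + z) dx ∧ dz ∧ dw + (x) dx ∧ dy ∧ dw.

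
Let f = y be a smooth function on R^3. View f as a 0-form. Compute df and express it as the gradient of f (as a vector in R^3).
df = (0) dx + (1) dy + (0) dz; grad f = (0, 1, 0)

For a 0-form f, d f = (∂f/∂x) dx + (∂f/∂y) dy + (∂f/∂z) dz. The components of the vector representation are exactly the entries of grad f in Cartesian coordinates:
  ∂f/∂x = 0
  ∂f/∂y = 1
  ∂f/∂z = 0.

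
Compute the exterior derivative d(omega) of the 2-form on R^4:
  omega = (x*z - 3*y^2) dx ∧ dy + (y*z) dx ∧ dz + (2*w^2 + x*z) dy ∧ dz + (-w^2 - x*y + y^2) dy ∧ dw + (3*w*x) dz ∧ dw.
d(omega) = (x) dx ∧ dy ∧ dz + (4*w) dy ∧ dz ∧ dw + (-y) dx ∧ dy ∧ dw + (3*w) dx ∧ dz ∧ dw

For a 2-form omega = sum_{i<j} g_{ij} dx_i ∧ dx_j, the exterior derivative is
  d(omega) = sum_{i<j} d(g_{ij}) ∧ dx_i ∧ dx_j = sum_{i<j, k} (∂g_{ij}/∂x_k) dx_k ∧ dx_i ∧ dx_j.
Expand each term, using dx_k ∧ dx_i ∧ dx_j = sgn(permutation) dx_{(a)} ∧ dx_{(b)} ∧ dx_{(c)} with (a < b < c) sorted:
  d(x*z - 3*y^2) includes (∂/∂z)(x*z - 3*y^2) dz = (x) dz, which multiplied by dx ∧ dy gives (x) dx ∧ dy ∧ dz
  d(y*z) includes (∂/∂y)(y*z) dy = (z) dy, which multiplied by dx ∧ dz gives (-z) dx ∧ dy ∧ dz
  d(2*w^2 + x*z) includes (∂/∂x)(2*w^2 + x*z) dx = (z) dx, which multiplied by dy ∧ dz gives (z) dx ∧ dy ∧ dz
  d(2*w^2 + x*z) includes (∂/∂w)(2*w^2 + x*z) dw = (4*w) dw, which multiplied by dy ∧ dz gives (4*w) dy ∧ dz ∧ dw
  d(-w^2 - x*y + y^2) includes (∂/∂x)(-w^2 - x*y + y^2) dx = (-y) dx, which multiplied by dy ∧ dw gives (-y) dx ∧ dy ∧ dw
  d(3*w*x) includes (∂/∂x)(3*w*x) dx = (3*w) dx, which multiplied by dz ∧ dw gives (3*w) dx ∧ dz ∧ dw
Collecting like 3-forms: d(omega) = (x) dx ∧ dy ∧ dz + (4*w) dy ∧ dz ∧ dw + (-y) dx ∧ dy ∧ dw + (3*w) dx ∧ dz ∧ dw.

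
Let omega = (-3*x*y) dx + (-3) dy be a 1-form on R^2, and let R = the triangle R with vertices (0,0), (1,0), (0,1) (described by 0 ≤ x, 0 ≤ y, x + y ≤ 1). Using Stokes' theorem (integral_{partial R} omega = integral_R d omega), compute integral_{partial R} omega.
integral_(partial R) omega = 1/2

Stokes: integral_partial_R omega = integral_R d omega with d omega = (∂Q/∂x - ∂P/∂y) dx ∧ dy.
  ∂Q/∂x = 0
  ∂P/∂y = -3*x
  integrand = ∂Q/∂x - ∂P/∂y = 3*x.
Integrating over R: integral_0^1 integral_0^{1-x} (3*x) dy dx = 1/2.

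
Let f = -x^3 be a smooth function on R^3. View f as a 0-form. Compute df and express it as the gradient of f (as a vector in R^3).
df = (-3*x^2) dx + (0) dy + (0) dz; grad f = (-3*x^2, 0, 0)

For a 0-form f, d f = (∂f/∂x) dx + (∂f/∂y) dy + (∂f/∂z) dz. The components of the vector representation are exactly the entries of grad f in Cartesian coordinates:
  ∂f/∂x = -3*x^2
  ∂f/∂y = 0
  ∂f/∂z = 0.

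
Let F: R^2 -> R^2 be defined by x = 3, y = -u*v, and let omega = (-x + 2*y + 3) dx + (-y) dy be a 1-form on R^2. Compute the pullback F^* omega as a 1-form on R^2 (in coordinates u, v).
F^* omega = (-u*v^2) du + (-u^2*v) dv

Using F^*(f dg) = (f ∘ F) d(g ∘ F), substitute each coordinate x_i by F_i(u, v) in f_i, and replace dx_i by d F_i = (∂F_i/∂u) du + (∂F_i/∂v) dv.
  For the x component: f_1(F) = -2*u*v; d F_1 = (0) du + (0) dv
  For the y component: f_2(F) = u*v; d F_2 = (-v) du + (-u) dv
Combining and collecting du, dv coefficients:
  coeff of du: -u*v^2
  coeff of dv: -u^2*v
F^* omega = (-u*v^2) du + (-u^2*v) dv.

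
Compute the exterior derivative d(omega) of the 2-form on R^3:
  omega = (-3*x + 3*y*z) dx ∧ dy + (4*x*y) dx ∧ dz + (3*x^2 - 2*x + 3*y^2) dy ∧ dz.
d(omega) = (2*x + 3*y - 2) dx ∧ dy ∧ dz

For a 2-form omega = sum_{i<j} g_{ij} dx_i ∧ dx_j, the exterior derivative is
  d(omega) = sum_{i<j} d(g_{ij}) ∧ dx_i ∧ dx_j = sum_{i<j, k} (∂g_{ij}/∂x_k) dx_k ∧ dx_i ∧ dx_j.
Expand each term, using dx_k ∧ dx_i ∧ dx_j = sgn(permutation) dx_{(a)} ∧ dx_{(b)} ∧ dx_{(c)} with (a < b < c) sorted:
  d(-3*x + 3*y*z) includes (∂/∂z)(-3*x + 3*y*z) dz = (3*y) dz, which multiplied by dx ∧ dy gives (3*y) dx ∧ dy ∧ dz
  d(4*x*y) includes (∂/∂y)(4*x*y) dy = (4*x) dy, which multiplied by dx ∧ dz gives (-4*x) dx ∧ dy ∧ dz
  d(3*x^2 - 2*x + 3*y^2) includes (∂/∂x)(3*x^2 - 2*x + 3*y^2) dx = (6*x - 2) dx, which multiplied by dy ∧ dz gives (6*x - 2) dx ∧ dy ∧ dz
Collecting like 3-forms: d(omega) = (2*x + 3*y - 2) dx ∧ dy ∧ dz.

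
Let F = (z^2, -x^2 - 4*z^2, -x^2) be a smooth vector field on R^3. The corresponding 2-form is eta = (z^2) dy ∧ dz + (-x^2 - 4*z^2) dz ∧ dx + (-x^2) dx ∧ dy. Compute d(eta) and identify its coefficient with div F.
d(eta) = (0) dx ∧ dy ∧ dz; div F = 0

For a 2-form in R^3 of the form above, applying d gives a 3-form with coefficient ∂P/∂x + ∂Q/∂y + ∂R/∂z:
  ∂P/∂x = 0
  ∂Q/∂y = 0
  ∂R/∂z = 0
Sum = 0, which is exactly div F.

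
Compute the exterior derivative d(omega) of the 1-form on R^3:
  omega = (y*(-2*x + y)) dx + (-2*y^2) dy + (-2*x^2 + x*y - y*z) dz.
d(omega) = (2*x - 2*y) dx ∧ dy + (-4*x + y) dx ∧ dz + (x - z) dy ∧ dz

For a 1-form omega = sum_i f_i dx_i, the exterior derivative is
  d(omega) = sum_{i < j} (∂f_j/∂x_i - ∂f_i/∂x_j) dx_i ∧ dx_j.
  coefficient of dx ∧ dy: ∂f_2/∂x - ∂f_1/∂y = ∂(-2*y^2)/∂x - ∂(y*(-2*x + y))/∂y = 2*x - 2*y
  coefficient of dx ∧ dz: ∂f_3/∂x - ∂f_1/∂z = ∂(-2*x^2 + x*y - y*z)/∂x - ∂(y*(-2*x + y))/∂z = -4*x + y
  coefficient of dy ∧ dz: ∂f_3/∂y - ∂f_2/∂z = ∂(-2*x^2 + x*y - y*z)/∂y - ∂(-2*y^2)/∂z = x - z
Assembling: d(omega) = (2*x - 2*y) dx ∧ dy + (-4*x + y) dx ∧ dz + (x - z) dy ∧ dz.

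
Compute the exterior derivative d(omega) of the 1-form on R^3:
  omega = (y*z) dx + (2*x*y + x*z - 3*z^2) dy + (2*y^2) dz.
d(omega) = (2*y) dx ∧ dy + (-y) dx ∧ dz + (-x + 4*y + 6*z) dy ∧ dz

For a 1-form omega = sum_i f_i dx_i, the exterior derivative is
  d(omega) = sum_{i < j} (∂f_j/∂x_i - ∂f_i/∂x_j) dx_i ∧ dx_j.
  coefficient of dx ∧ dy: ∂f_2/∂x - ∂f_1/∂y = ∂(2*x*y + x*z - 3*z^2)/∂x - ∂(y*z)/∂y = 2*y
  coefficient of dx ∧ dz: ∂f_3/∂x - ∂f_1/∂z = ∂(2*y^2)/∂x - ∂(y*z)/∂z = -y
  coefficient of dy ∧ dz: ∂f_3/∂y - ∂f_2/∂z = ∂(2*y^2)/∂y - ∂(2*x*y + x*z - 3*z^2)/∂z = -x + 4*y + 6*z
Assembling: d(omega) = (2*y) dx ∧ dy + (-y) dx ∧ dz + (-x + 4*y + 6*z) dy ∧ dz.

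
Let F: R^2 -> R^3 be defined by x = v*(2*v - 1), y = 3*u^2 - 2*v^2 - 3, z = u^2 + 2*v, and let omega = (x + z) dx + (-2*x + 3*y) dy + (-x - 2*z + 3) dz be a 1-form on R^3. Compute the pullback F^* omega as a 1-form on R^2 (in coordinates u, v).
F^* omega = (2*u*(25*u^2 - 32*v^2 + 3*v - 24)) du + (-32*u^2*v - 5*u^2 + 48*v^3 - 10*v^2 + 29*v + 6) dv

Using F^*(f dg) = (f ∘ F) d(g ∘ F), substitute each coordinate x_i by F_i(u, v) in f_i, and replace dx_i by d F_i = (∂F_i/∂u) du + (∂F_i/∂v) dv.
  For the x component: f_1(F) = u^2 + 2*v^2 + v; d F_1 = (0) du + (4*v - 1) dv
  For the y component: f_2(F) = 9*u^2 - 10*v^2 + 2*v - 9; d F_2 = (6*u) du + (-4*v) dv
  For the z component: f_3(F) = -2*u^2 - 2*v^2 - 3*v + 3; d F_3 = (2*u) du + (2) dv
Combining and collecting du, dv coefficients:
  coeff of du: 2*u*(25*u^2 - 32*v^2 + 3*v - 24)
  coeff of dv: -32*u^2*v - 5*u^2 + 48*v^3 - 10*v^2 + 29*v + 6
F^* omega = (2*u*(25*u^2 - 32*v^2 + 3*v - 24)) du + (-32*u^2*v - 5*u^2 + 48*v^3 - 10*v^2 + 29*v + 6) dv.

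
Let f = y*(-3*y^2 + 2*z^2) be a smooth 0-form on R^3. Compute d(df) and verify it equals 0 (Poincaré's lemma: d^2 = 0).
d(df) = 0

Step 1: df = sum_i (∂f/∂x_i) dx_i = (0) dx + (-9*y^2 + 2*z^2) dy + (4*y*z) dz.
Step 2: Apply d again. Using the 1-form formula, the coefficient of dx ∧ dy in d(df) is ∂^2 f/∂x ∂y - ∂^2 f/∂y ∂x = (0) - (0) = 0 (equality of mixed partials for smooth f).
Similarly for dx ∧ dz and dy ∧ dz — all coefficients vanish. So d(df) = 0.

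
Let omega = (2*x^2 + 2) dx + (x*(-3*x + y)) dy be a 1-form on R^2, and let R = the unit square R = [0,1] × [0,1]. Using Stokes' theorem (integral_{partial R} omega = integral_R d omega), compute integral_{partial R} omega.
integral_(partial R) omega = -5/2

Stokes: integral_partial_R omega = integral_R d omega with d omega = (∂Q/∂x - ∂P/∂y) dx ∧ dy.
  ∂Q/∂x = -6*x + y
  ∂P/∂y = 0
  integrand = ∂Q/∂x - ∂P/∂y = -6*x + y.
Integrating over R: integral_0^1 integral_0^1 (-6*x + y) dx dy = -5/2.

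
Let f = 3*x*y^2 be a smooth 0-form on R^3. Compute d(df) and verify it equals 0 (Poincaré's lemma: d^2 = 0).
d(df) = 0

Step 1: df = sum_i (∂f/∂x_i) dx_i = (3*y^2) dx + (6*x*y) dy + (0) dz.
Step 2: Apply d again. Using the 1-form formula, the coefficient of dx ∧ dy in d(df) is ∂^2 f/∂x ∂y - ∂^2 f/∂y ∂x = (6*y) - (6*y) = 0 (equality of mixed partials for smooth f).
Similarly for dx ∧ dz and dy ∧ dz — all coefficients vanish. So d(df) = 0.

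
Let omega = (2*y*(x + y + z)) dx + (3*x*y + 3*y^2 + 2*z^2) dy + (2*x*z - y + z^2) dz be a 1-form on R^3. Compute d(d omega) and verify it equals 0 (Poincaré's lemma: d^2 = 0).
d(d omega) = 0

Step 1: d omega = sum_{i<j} (∂f_j/∂x_i - ∂f_i/∂x_j) dx_i ∧ dx_j:
  coeff of dx ∧ dy: -2*x - y - 2*z
  coeff of dx ∧ dz: -2*y + 2*z
  coeff of dy ∧ dz: -4*z - 1
Step 2: Apply d again to each 2-form coefficient. The only possible 3-form in R^3 is dx ∧ dy ∧ dz, with coefficient
  ∂(coeff of dy∧dz)/∂x - ∂(coeff of dx∧dz)/∂y + ∂(coeff of dx∧dy)/∂z
  = ∂/∂x (-4*z - 1) - ∂/∂y (-2*y + 2*z) + ∂/∂z (-2*x - y - 2*z).
Each of these terms simplifies to sums of mixed partials that cancel in pairs. The result is 0 (by equality of mixed partials for smooth functions — Schwarz / Clairaut).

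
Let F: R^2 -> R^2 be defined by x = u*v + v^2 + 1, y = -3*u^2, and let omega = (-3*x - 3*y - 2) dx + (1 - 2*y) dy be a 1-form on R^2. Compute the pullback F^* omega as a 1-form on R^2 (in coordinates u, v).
F^* omega = (-36*u^3 + 9*u^2*v - 3*u*v^2 - 6*u - 3*v^3 - 5*v) du + (9*u^3 + 15*u^2*v - 9*u*v^2 - 5*u - 6*v^3 - 10*v) dv

Using F^*(f dg) = (f ∘ F) d(g ∘ F), substitute each coordinate x_i by F_i(u, v) in f_i, and replace dx_i by d F_i = (∂F_i/∂u) du + (∂F_i/∂v) dv.
  For the x component: f_1(F) = 9*u^2 - 3*u*v - 3*v^2 - 5; d F_1 = (v) du + (u + 2*v) dv
  For the y component: f_2(F) = 6*u^2 + 1; d F_2 = (-6*u) du + (0) dv
Combining and collecting du, dv coefficients:
  coeff of du: -36*u^3 + 9*u^2*v - 3*u*v^2 - 6*u - 3*v^3 - 5*v
  coeff of dv: 9*u^3 + 15*u^2*v - 9*u*v^2 - 5*u - 6*v^3 - 10*v
F^* omega = (-36*u^3 + 9*u^2*v - 3*u*v^2 - 6*u - 3*v^3 - 5*v) du + (9*u^3 + 15*u^2*v - 9*u*v^2 - 5*u - 6*v^3 - 10*v) dv.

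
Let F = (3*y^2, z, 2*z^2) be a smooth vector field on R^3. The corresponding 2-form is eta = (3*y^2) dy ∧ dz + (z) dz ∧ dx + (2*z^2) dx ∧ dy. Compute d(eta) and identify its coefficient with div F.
d(eta) = (4*z) dx ∧ dy ∧ dz; div F = 4*z

For a 2-form in R^3 of the form above, applying d gives a 3-form with coefficient ∂P/∂x + ∂Q/∂y + ∂R/∂z:
  ∂P/∂x = 0
  ∂Q/∂y = 0
  ∂R/∂z = 4*z
Sum = 4*z, which is exactly div F.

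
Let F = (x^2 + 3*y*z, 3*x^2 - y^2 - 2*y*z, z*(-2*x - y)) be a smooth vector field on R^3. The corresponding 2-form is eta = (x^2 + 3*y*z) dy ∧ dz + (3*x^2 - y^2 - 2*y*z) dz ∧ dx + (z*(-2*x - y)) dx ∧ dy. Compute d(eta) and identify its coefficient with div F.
d(eta) = (-3*y - 2*z) dx ∧ dy ∧ dz; div F = -3*y - 2*z

For a 2-form in R^3 of the form above, applying d gives a 3-form with coefficient ∂P/∂x + ∂Q/∂y + ∂R/∂z:
  ∂P/∂x = 2*x
  ∂Q/∂y = -2*y - 2*z
  ∂R/∂z = -2*x - y
Sum = -3*y - 2*z, which is exactly div F.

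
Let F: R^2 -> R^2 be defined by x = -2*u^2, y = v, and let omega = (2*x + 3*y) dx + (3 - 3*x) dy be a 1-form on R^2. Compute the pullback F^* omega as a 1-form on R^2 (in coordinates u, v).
F^* omega = (16*u^3 - 12*u*v) du + (6*u^2 + 3) dv

Using F^*(f dg) = (f ∘ F) d(g ∘ F), substitute each coordinate x_i by F_i(u, v) in f_i, and replace dx_i by d F_i = (∂F_i/∂u) du + (∂F_i/∂v) dv.
  For the x component: f_1(F) = -4*u^2 + 3*v; d F_1 = (-4*u) du + (0) dv
  For the y component: f_2(F) = 6*u^2 + 3; d F_2 = (0) du + (1) dv
Combining and collecting du, dv coefficients:
  coeff of du: 16*u^3 - 12*u*v
  coeff of dv: 6*u^2 + 3
F^* omega = (16*u^3 - 12*u*v) du + (6*u^2 + 3) dv.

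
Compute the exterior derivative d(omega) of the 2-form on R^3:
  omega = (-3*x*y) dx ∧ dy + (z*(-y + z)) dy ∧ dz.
d(omega) = 0

For a 2-form omega = sum_{i<j} g_{ij} dx_i ∧ dx_j, the exterior derivative is
  d(omega) = sum_{i<j} d(g_{ij}) ∧ dx_i ∧ dx_j = sum_{i<j, k} (∂g_{ij}/∂x_k) dx_k ∧ dx_i ∧ dx_j.
Expand each term, using dx_k ∧ dx_i ∧ dx_j = sgn(permutation) dx_{(a)} ∧ dx_{(b)} ∧ dx_{(c)} with (a < b < c) sorted:

Collecting like 3-forms: d(omega) = 0.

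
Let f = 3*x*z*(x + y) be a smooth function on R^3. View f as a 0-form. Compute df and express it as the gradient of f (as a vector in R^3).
df = (3*z*(2*x + y)) dx + (3*x*z) dy + (3*x*(x + y)) dz; grad f = (3*z*(2*x + y), 3*x*z, 3*x*(x + y))

For a 0-form f, d f = (∂f/∂x) dx + (∂f/∂y) dy + (∂f/∂z) dz. The components of the vector representation are exactly the entries of grad f in Cartesian coordinates:
  ∂f/∂x = 3*z*(2*x + y)
  ∂f/∂y = 3*x*z
  ∂f/∂z = 3*x*(x + y).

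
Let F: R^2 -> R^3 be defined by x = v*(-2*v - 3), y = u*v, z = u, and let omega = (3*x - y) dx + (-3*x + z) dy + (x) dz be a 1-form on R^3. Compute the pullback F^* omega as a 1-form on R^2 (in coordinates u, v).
F^* omega = (v*(u + 6*v^2 + 7*v - 3)) du + (u^2 + 10*u*v^2 + 12*u*v + 24*v^3 + 54*v^2 + 27*v) dv

Using F^*(f dg) = (f ∘ F) d(g ∘ F), substitute each coordinate x_i by F_i(u, v) in f_i, and replace dx_i by d F_i = (∂F_i/∂u) du + (∂F_i/∂v) dv.
  For the x component: f_1(F) = v*(-u - 6*v - 9); d F_1 = (0) du + (-4*v - 3) dv
  For the y component: f_2(F) = u + 6*v^2 + 9*v; d F_2 = (v) du + (u) dv
  For the z component: f_3(F) = v*(-2*v - 3); d F_3 = (1) du + (0) dv
Combining and collecting du, dv coefficients:
  coeff of du: v*(u + 6*v^2 + 7*v - 3)
  coeff of dv: u^2 + 10*u*v^2 + 12*u*v + 24*v^3 + 54*v^2 + 27*v
F^* omega = (v*(u + 6*v^2 + 7*v - 3)) du + (u^2 + 10*u*v^2 + 12*u*v + 24*v^3 + 54*v^2 + 27*v) dv.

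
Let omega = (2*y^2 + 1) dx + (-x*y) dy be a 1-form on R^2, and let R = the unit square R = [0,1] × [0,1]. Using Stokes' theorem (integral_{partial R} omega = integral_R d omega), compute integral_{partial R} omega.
integral_(partial R) omega = -5/2

Stokes: integral_partial_R omega = integral_R d omega with d omega = (∂Q/∂x - ∂P/∂y) dx ∧ dy.
  ∂Q/∂x = -y
  ∂P/∂y = 4*y
  integrand = ∂Q/∂x - ∂P/∂y = -5*y.
Integrating over R: integral_0^1 integral_0^1 (-5*y) dx dy = -5/2.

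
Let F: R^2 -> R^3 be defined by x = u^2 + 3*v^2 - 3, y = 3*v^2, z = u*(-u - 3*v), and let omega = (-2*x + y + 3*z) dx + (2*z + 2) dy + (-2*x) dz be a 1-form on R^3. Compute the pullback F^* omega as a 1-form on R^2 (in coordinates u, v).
F^* omega = (-6*u^3 - 12*u^2*v + 6*u*v^2 + 18*v^3 - 18*v) du + (6*u^3 - 42*u^2*v - 72*u*v^2 - 18*u - 18*v^3 + 48*v) dv

Using F^*(f dg) = (f ∘ F) d(g ∘ F), substitute each coordinate x_i by F_i(u, v) in f_i, and replace dx_i by d F_i = (∂F_i/∂u) du + (∂F_i/∂v) dv.
  For the x component: f_1(F) = -5*u^2 - 9*u*v - 3*v^2 + 6; d F_1 = (2*u) du + (6*v) dv
  For the y component: f_2(F) = -2*u^2 - 6*u*v + 2; d F_2 = (0) du + (6*v) dv
  For the z component: f_3(F) = -2*u^2 - 6*v^2 + 6; d F_3 = (-2*u - 3*v) du + (-3*u) dv
Combining and collecting du, dv coefficients:
  coeff of du: -6*u^3 - 12*u^2*v + 6*u*v^2 + 18*v^3 - 18*v
  coeff of dv: 6*u^3 - 42*u^2*v - 72*u*v^2 - 18*u - 18*v^3 + 48*v
F^* omega = (-6*u^3 - 12*u^2*v + 6*u*v^2 + 18*v^3 - 18*v) du + (6*u^3 - 42*u^2*v - 72*u*v^2 - 18*u - 18*v^3 + 48*v) dv.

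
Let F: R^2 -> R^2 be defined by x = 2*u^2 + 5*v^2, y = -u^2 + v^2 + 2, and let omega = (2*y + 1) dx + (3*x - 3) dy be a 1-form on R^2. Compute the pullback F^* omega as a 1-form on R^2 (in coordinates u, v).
F^* omega = (2*u*(-10*u^2 - 11*v^2 + 13)) du + (2*v*(-4*u^2 + 25*v^2 + 22)) dv

Using F^*(f dg) = (f ∘ F) d(g ∘ F), substitute each coordinate x_i by F_i(u, v) in f_i, and replace dx_i by d F_i = (∂F_i/∂u) du + (∂F_i/∂v) dv.
  For the x component: f_1(F) = -2*u^2 + 2*v^2 + 5; d F_1 = (4*u) du + (10*v) dv
  For the y component: f_2(F) = 6*u^2 + 15*v^2 - 3; d F_2 = (-2*u) du + (2*v) dv
Combining and collecting du, dv coefficients:
  coeff of du: 2*u*(-10*u^2 - 11*v^2 + 13)
  coeff of dv: 2*v*(-4*u^2 + 25*v^2 + 22)
F^* omega = (2*u*(-10*u^2 - 11*v^2 + 13)) du + (2*v*(-4*u^2 + 25*v^2 + 22)) dv.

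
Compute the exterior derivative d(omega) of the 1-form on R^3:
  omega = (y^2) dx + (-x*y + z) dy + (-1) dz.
d(omega) = (-3*y) dx ∧ dy + (-1) dy ∧ dz

For a 1-form omega = sum_i f_i dx_i, the exterior derivative is
  d(omega) = sum_{i < j} (∂f_j/∂x_i - ∂f_i/∂x_j) dx_i ∧ dx_j.
  coefficient of dx ∧ dy: ∂f_2/∂x - ∂f_1/∂y = ∂(-x*y + z)/∂x - ∂(y^2)/∂y = -3*y
  coefficient of dy ∧ dz: ∂f_3/∂y - ∂f_2/∂z = ∂(-1)/∂y - ∂(-x*y + z)/∂z = -1
Assembling: d(omega) = (-3*y) dx ∧ dy + (-1) dy ∧ dz.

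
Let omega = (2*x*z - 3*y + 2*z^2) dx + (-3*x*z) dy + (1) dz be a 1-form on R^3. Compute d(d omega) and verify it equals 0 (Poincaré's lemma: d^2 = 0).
d(d omega) = 0

Step 1: d omega = sum_{i<j} (∂f_j/∂x_i - ∂f_i/∂x_j) dx_i ∧ dx_j:
  coeff of dx ∧ dy: 3 - 3*z
  coeff of dx ∧ dz: -2*x - 4*z
  coeff of dy ∧ dz: 3*x
Step 2: Apply d again to each 2-form coefficient. The only possible 3-form in R^3 is dx ∧ dy ∧ dz, with coefficient
  ∂(coeff of dy∧dz)/∂x - ∂(coeff of dx∧dz)/∂y + ∂(coeff of dx∧dy)/∂z
  = ∂/∂x (3*x) - ∂/∂y (-2*x - 4*z) + ∂/∂z (3 - 3*z).
Each of these terms simplifies to sums of mixed partials that cancel in pairs. The result is 0 (by equality of mixed partials for smooth functions — Schwarz / Clairaut).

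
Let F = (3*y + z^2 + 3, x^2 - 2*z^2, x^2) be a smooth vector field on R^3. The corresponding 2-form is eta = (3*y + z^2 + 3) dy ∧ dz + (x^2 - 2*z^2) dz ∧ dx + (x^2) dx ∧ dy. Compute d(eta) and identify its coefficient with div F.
d(eta) = (0) dx ∧ dy ∧ dz; div F = 0

For a 2-form in R^3 of the form above, applying d gives a 3-form with coefficient ∂P/∂x + ∂Q/∂y + ∂R/∂z:
  ∂P/∂x = 0
  ∂Q/∂y = 0
  ∂R/∂z = 0
Sum = 0, which is exactly div F.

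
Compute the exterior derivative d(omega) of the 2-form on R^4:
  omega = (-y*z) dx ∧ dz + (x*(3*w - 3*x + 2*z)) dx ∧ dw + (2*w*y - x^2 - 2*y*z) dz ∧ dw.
d(omega) = (z) dx ∧ dy ∧ dz + (-4*x) dx ∧ dz ∧ dw + (2*w - 2*z) dy ∧ dz ∧ dw

For a 2-form omega = sum_{i<j} g_{ij} dx_i ∧ dx_j, the exterior derivative is
  d(omega) = sum_{i<j} d(g_{ij}) ∧ dx_i ∧ dx_j = sum_{i<j, k} (∂g_{ij}/∂x_k) dx_k ∧ dx_i ∧ dx_j.
Expand each term, using dx_k ∧ dx_i ∧ dx_j = sgn(permutation) dx_{(a)} ∧ dx_{(b)} ∧ dx_{(c)} with (a < b < c) sorted:
  d(-y*z) includes (∂/∂y)(-y*z) dy = (-z) dy, which multiplied by dx ∧ dz gives (z) dx ∧ dy ∧ dz
  d(x*(3*w - 3*x + 2*z)) includes (∂/∂z)(x*(3*w - 3*x + 2*z)) dz = (2*x) dz, which multiplied by dx ∧ dw gives (-2*x) dx ∧ dz ∧ dw
  d(2*w*y - x^2 - 2*y*z) includes (∂/∂x)(2*w*y - x^2 - 2*y*z) dx = (-2*x) dx, which multiplied by dz ∧ dw gives (-2*x) dx ∧ dz ∧ dw
  d(2*w*y - x^2 - 2*y*z) includes (∂/∂y)(2*w*y - x^2 - 2*y*z) dy = (2*w - 2*z) dy, which multiplied by dz ∧ dw gives (2*w - 2*z) dy ∧ dz ∧ dw
Collecting like 3-forms: d(omega) = (z) dx ∧ dy ∧ dz + (-4*x) dx ∧ dz ∧ dw + (2*w - 2*z) dy ∧ dz ∧ dw.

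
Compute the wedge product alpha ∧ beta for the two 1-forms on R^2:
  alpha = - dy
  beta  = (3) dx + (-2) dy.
alpha ∧ beta = (3) dx ∧ dy

Distribute the wedge, using dx_i ∧ dx_j = -dx_j ∧ dx_i and dx_i ∧ dx_i = 0. For each pair (i, j) with i < j, the coefficient of dx_i ∧ dx_j in alpha ∧ beta is (alpha_i * beta_j - alpha_j * beta_i). Collecting: alpha ∧ beta = (3) dx ∧ dy.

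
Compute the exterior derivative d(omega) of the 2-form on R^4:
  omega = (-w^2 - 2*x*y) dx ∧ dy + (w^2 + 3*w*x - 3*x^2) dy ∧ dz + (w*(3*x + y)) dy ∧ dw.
d(omega) = (w) dx ∧ dy ∧ dw + (3*w - 6*x) dx ∧ dy ∧ dz + (2*w + 3*x) dy ∧ dz ∧ dw

For a 2-form omega = sum_{i<j} g_{ij} dx_i ∧ dx_j, the exterior derivative is
  d(omega) = sum_{i<j} d(g_{ij}) ∧ dx_i ∧ dx_j = sum_{i<j, k} (∂g_{ij}/∂x_k) dx_k ∧ dx_i ∧ dx_j.
Expand each term, using dx_k ∧ dx_i ∧ dx_j = sgn(permutation) dx_{(a)} ∧ dx_{(b)} ∧ dx_{(c)} with (a < b < c) sorted:
  d(-w^2 - 2*x*y) includes (∂/∂w)(-w^2 - 2*x*y) dw = (-2*w) dw, which multiplied by dx ∧ dy gives (-2*w) dx ∧ dy ∧ dw
  d(w^2 + 3*w*x - 3*x^2) includes (∂/∂x)(w^2 + 3*w*x - 3*x^2) dx = (3*w - 6*x) dx, which multiplied by dy ∧ dz gives (3*w - 6*x) dx ∧ dy ∧ dz
  d(w^2 + 3*w*x - 3*x^2) includes (∂/∂w)(w^2 + 3*w*x - 3*x^2) dw = (2*w + 3*x) dw, which multiplied by dy ∧ dz gives (2*w + 3*x) dy ∧ dz ∧ dw
  d(w*(3*x + y)) includes (∂/∂x)(w*(3*x + y)) dx = (3*w) dx, which multiplied by dy ∧ dw gives (3*w) dx ∧ dy ∧ dw
Collecting like 3-forms: d(omega) = (w) dx ∧ dy ∧ dw + (3*w - 6*x) dx ∧ dy ∧ dz + (2*w + 3*x) dy ∧ dz ∧ dw.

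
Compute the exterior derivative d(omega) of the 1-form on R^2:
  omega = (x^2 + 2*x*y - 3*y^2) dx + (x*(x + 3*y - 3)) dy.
d(omega) = (9*y - 3) dx ∧ dy

For a 1-form omega = sum_i f_i dx_i, the exterior derivative is
  d(omega) = sum_{i < j} (∂f_j/∂x_i - ∂f_i/∂x_j) dx_i ∧ dx_j.
  coefficient of dx ∧ dy: ∂f_2/∂x - ∂f_1/∂y = ∂(x*(x + 3*y - 3))/∂x - ∂(x^2 + 2*x*y - 3*y^2)/∂y = 9*y - 3
Assembling: d(omega) = (9*y - 3) dx ∧ dy.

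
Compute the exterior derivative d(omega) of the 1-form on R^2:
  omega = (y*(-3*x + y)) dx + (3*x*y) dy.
d(omega) = (3*x + y) dx ∧ dy

For a 1-form omega = sum_i f_i dx_i, the exterior derivative is
  d(omega) = sum_{i < j} (∂f_j/∂x_i - ∂f_i/∂x_j) dx_i ∧ dx_j.
  coefficient of dx ∧ dy: ∂f_2/∂x - ∂f_1/∂y = ∂(3*x*y)/∂x - ∂(y*(-3*x + y))/∂y = 3*x + y
Assembling: d(omega) = (3*x + y) dx ∧ dy.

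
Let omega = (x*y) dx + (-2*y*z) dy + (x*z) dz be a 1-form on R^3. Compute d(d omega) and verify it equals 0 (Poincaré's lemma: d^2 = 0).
d(d omega) = 0

Step 1: d omega = sum_{i<j} (∂f_j/∂x_i - ∂f_i/∂x_j) dx_i ∧ dx_j:
  coeff of dx ∧ dy: -x
  coeff of dx ∧ dz: z
  coeff of dy ∧ dz: 2*y
Step 2: Apply d again to each 2-form coefficient. The only possible 3-form in R^3 is dx ∧ dy ∧ dz, with coefficient
  ∂(coeff of dy∧dz)/∂x - ∂(coeff of dx∧dz)/∂y + ∂(coeff of dx∧dy)/∂z
  = ∂/∂x (2*y) - ∂/∂y (z) + ∂/∂z (-x).
Each of these terms simplifies to sums of mixed partials that cancel in pairs. The result is 0 (by equality of mixed partials for smooth functions — Schwarz / Clairaut).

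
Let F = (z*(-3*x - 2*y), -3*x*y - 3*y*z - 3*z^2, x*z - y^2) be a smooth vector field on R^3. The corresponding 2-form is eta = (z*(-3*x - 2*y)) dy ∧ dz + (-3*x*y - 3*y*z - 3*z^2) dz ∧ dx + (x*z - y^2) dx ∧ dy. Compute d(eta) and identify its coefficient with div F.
d(eta) = (-2*x - 6*z) dx ∧ dy ∧ dz; div F = -2*x - 6*z

For a 2-form in R^3 of the form above, applying d gives a 3-form with coefficient ∂P/∂x + ∂Q/∂y + ∂R/∂z:
  ∂P/∂x = -3*z
  ∂Q/∂y = -3*x - 3*z
  ∂R/∂z = x
Sum = -2*x - 6*z, which is exactly div F.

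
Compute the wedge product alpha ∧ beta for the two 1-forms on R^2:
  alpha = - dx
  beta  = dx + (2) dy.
alpha ∧ beta = (-2) dx ∧ dy

Distribute the wedge, using dx_i ∧ dx_j = -dx_j ∧ dx_i and dx_i ∧ dx_i = 0. For each pair (i, j) with i < j, the coefficient of dx_i ∧ dx_j in alpha ∧ beta is (alpha_i * beta_j - alpha_j * beta_i). Collecting: alpha ∧ beta = (-2) dx ∧ dy.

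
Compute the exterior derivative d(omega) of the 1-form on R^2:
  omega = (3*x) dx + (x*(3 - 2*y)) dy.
d(omega) = (3 - 2*y) dx ∧ dy

For a 1-form omega = sum_i f_i dx_i, the exterior derivative is
  d(omega) = sum_{i < j} (∂f_j/∂x_i - ∂f_i/∂x_j) dx_i ∧ dx_j.
  coefficient of dx ∧ dy: ∂f_2/∂x - ∂f_1/∂y = ∂(x*(3 - 2*y))/∂x - ∂(3*x)/∂y = 3 - 2*y
Assembling: d(omega) = (3 - 2*y) dx ∧ dy.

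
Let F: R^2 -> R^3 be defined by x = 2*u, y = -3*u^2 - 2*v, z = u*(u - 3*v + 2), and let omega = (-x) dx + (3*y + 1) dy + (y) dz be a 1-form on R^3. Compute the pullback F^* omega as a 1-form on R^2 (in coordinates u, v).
F^* omega = (48*u^3 + 9*u^2*v - 6*u^2 + 32*u*v - 10*u + 6*v^2 - 4*v) du + (9*u^3 + 18*u^2 + 6*u*v + 12*v - 2) dv

Using F^*(f dg) = (f ∘ F) d(g ∘ F), substitute each coordinate x_i by F_i(u, v) in f_i, and replace dx_i by d F_i = (∂F_i/∂u) du + (∂F_i/∂v) dv.
  For the x component: f_1(F) = -2*u; d F_1 = (2) du + (0) dv
  For the y component: f_2(F) = -9*u^2 - 6*v + 1; d F_2 = (-6*u) du + (-2) dv
  For the z component: f_3(F) = -3*u^2 - 2*v; d F_3 = (2*u - 3*v + 2) du + (-3*u) dv
Combining and collecting du, dv coefficients:
  coeff of du: 48*u^3 + 9*u^2*v - 6*u^2 + 32*u*v - 10*u + 6*v^2 - 4*v
  coeff of dv: 9*u^3 + 18*u^2 + 6*u*v + 12*v - 2
F^* omega = (48*u^3 + 9*u^2*v - 6*u^2 + 32*u*v - 10*u + 6*v^2 - 4*v) du + (9*u^3 + 18*u^2 + 6*u*v + 12*v - 2) dv.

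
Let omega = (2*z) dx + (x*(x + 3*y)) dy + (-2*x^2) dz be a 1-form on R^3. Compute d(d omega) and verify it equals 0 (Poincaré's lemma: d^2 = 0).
d(d omega) = 0

Step 1: d omega = sum_{i<j} (∂f_j/∂x_i - ∂f_i/∂x_j) dx_i ∧ dx_j:
  coeff of dx ∧ dy: 2*x + 3*y
  coeff of dx ∧ dz: -4*x - 2
  coeff of dy ∧ dz: 0
Step 2: Apply d again to each 2-form coefficient. The only possible 3-form in R^3 is dx ∧ dy ∧ dz, with coefficient
  ∂(coeff of dy∧dz)/∂x - ∂(coeff of dx∧dz)/∂y + ∂(coeff of dx∧dy)/∂z
  = ∂/∂x (0) - ∂/∂y (-4*x - 2) + ∂/∂z (2*x + 3*y).
Each of these terms simplifies to sums of mixed partials that cancel in pairs. The result is 0 (by equality of mixed partials for smooth functions — Schwarz / Clairaut).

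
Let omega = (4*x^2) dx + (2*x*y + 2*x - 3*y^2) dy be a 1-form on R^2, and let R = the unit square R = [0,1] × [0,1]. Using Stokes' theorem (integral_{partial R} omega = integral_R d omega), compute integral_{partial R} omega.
integral_(partial R) omega = 3

Stokes: integral_partial_R omega = integral_R d omega with d omega = (∂Q/∂x - ∂P/∂y) dx ∧ dy.
  ∂Q/∂x = 2*y + 2
  ∂P/∂y = 0
  integrand = ∂Q/∂x - ∂P/∂y = 2*y + 2.
Integrating over R: integral_0^1 integral_0^1 (2*y + 2) dx dy = 3.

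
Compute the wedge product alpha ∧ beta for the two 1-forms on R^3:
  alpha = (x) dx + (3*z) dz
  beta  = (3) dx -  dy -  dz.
alpha ∧ beta = (-x) dx ∧ dy + (-x - 9*z) dx ∧ dz + (3*z) dy ∧ dz

Distribute the wedge, using dx_i ∧ dx_j = -dx_j ∧ dx_i and dx_i ∧ dx_i = 0. For each pair (i, j) with i < j, the coefficient of dx_i ∧ dx_j in alpha ∧ beta is (alpha_i * beta_j - alpha_j * beta_i). Collecting: alpha ∧ beta = (-x) dx ∧ dy + (-x - 9*z) dx ∧ dz + (3*z) dy ∧ dz.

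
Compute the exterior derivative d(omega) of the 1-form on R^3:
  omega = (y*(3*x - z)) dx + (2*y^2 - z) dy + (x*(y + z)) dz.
d(omega) = (-3*x + z) dx ∧ dy + (2*y + z) dx ∧ dz + (x + 1) dy ∧ dz

For a 1-form omega = sum_i f_i dx_i, the exterior derivative is
  d(omega) = sum_{i < j} (∂f_j/∂x_i - ∂f_i/∂x_j) dx_i ∧ dx_j.
  coefficient of dx ∧ dy: ∂f_2/∂x - ∂f_1/∂y = ∂(2*y^2 - z)/∂x - ∂(y*(3*x - z))/∂y = -3*x + z
  coefficient of dx ∧ dz: ∂f_3/∂x - ∂f_1/∂z = ∂(x*(y + z))/∂x - ∂(y*(3*x - z))/∂z = 2*y + z
  coefficient of dy ∧ dz: ∂f_3/∂y - ∂f_2/∂z = ∂(x*(y + z))/∂y - ∂(2*y^2 - z)/∂z = x + 1
Assembling: d(omega) = (-3*x + z) dx ∧ dy + (2*y + z) dx ∧ dz + (x + 1) dy ∧ dz.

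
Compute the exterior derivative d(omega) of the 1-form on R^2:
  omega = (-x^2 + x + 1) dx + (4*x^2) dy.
d(omega) = (8*x) dx ∧ dy

For a 1-form omega = sum_i f_i dx_i, the exterior derivative is
  d(omega) = sum_{i < j} (∂f_j/∂x_i - ∂f_i/∂x_j) dx_i ∧ dx_j.
  coefficient of dx ∧ dy: ∂f_2/∂x - ∂f_1/∂y = ∂(4*x^2)/∂x - ∂(-x^2 + x + 1)/∂y = 8*x
Assembling: d(omega) = (8*x) dx ∧ dy.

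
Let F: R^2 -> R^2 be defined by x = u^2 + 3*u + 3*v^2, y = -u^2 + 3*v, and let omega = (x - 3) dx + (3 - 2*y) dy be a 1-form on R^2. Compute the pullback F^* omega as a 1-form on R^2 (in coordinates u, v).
F^* omega = (-2*u^3 + 9*u^2 + 6*u*v^2 + 12*u*v - 3*u + 9*v^2 - 9) du + (6*u^2*v + 6*u^2 + 18*u*v + 18*v^3 - 36*v + 9) dv

Using F^*(f dg) = (f ∘ F) d(g ∘ F), substitute each coordinate x_i by F_i(u, v) in f_i, and replace dx_i by d F_i = (∂F_i/∂u) du + (∂F_i/∂v) dv.
  For the x component: f_1(F) = u^2 + 3*u + 3*v^2 - 3; d F_1 = (2*u + 3) du + (6*v) dv
  For the y component: f_2(F) = 2*u^2 - 6*v + 3; d F_2 = (-2*u) du + (3) dv
Combining and collecting du, dv coefficients:
  coeff of du: -2*u^3 + 9*u^2 + 6*u*v^2 + 12*u*v - 3*u + 9*v^2 - 9
  coeff of dv: 6*u^2*v + 6*u^2 + 18*u*v + 18*v^3 - 36*v + 9
F^* omega = (-2*u^3 + 9*u^2 + 6*u*v^2 + 12*u*v - 3*u + 9*v^2 - 9) du + (6*u^2*v + 6*u^2 + 18*u*v + 18*v^3 - 36*v + 9) dv.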